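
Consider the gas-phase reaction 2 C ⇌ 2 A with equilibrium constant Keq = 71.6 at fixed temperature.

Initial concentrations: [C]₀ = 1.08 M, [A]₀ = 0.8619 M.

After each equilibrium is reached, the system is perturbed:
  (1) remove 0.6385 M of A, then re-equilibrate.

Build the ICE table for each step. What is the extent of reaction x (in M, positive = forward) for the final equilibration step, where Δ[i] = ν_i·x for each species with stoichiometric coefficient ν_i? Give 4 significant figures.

Q₀ = 0.6369 vs Keq = 71.6 ⇒ Q<K, forward
Step 1:
                  C         A
  Initial      1.08    0.8619
  Change    -0.8748    0.8748
  Equil      0.2052     1.737
  solve Keq expr → x = 0.4374; check Q = 71.6
Then remove 0.6385 M of A.
Step 2:
                  C         A
  Initial    0.2052     1.098
  Change   -0.06748   0.06748
  Equil      0.1378     1.166
  solve Keq expr → x = 0.03374; check Q = 71.6

x = 0.03374 M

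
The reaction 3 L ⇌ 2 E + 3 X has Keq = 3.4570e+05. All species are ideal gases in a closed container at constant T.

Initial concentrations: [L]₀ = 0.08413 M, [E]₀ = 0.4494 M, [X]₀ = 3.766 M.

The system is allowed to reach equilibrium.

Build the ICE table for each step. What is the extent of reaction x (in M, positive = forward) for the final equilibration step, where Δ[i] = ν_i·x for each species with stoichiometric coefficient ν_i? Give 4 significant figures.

Q₀ = 1.8116e+04 vs Keq = 3.4570e+05 ⇒ Q<K, forward
Step 1:
                   L          E          X
  I          0.08413     0.4494      3.766
  C         -0.05065    0.03376    0.05065
  E          0.03348     0.4832      3.817
  solve Keq expr → x = 0.01688; check Q = 3.4570e+05

x = 0.01688 M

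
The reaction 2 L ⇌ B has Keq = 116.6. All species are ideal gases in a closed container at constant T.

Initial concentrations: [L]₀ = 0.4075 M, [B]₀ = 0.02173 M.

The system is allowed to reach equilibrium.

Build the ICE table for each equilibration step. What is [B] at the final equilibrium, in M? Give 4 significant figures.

[B]_eq = 0.2045 M

Q₀ = 0.1309 vs Keq = 116.6 ⇒ Q<K, forward
Step 1:
                   L          B
  Initial     0.4075    0.02173
  Change     -0.3656     0.1828
  Equil      0.04188     0.2045
  solve Keq expr → x = 0.1828; check Q = 116.6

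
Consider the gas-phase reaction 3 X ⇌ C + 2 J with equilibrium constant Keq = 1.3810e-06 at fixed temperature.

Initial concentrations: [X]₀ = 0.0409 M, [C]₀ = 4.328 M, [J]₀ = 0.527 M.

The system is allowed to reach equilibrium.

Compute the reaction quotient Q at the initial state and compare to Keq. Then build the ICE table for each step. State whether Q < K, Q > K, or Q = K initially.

Q₀ = 1.7569e+04; Q > K (proceeds reverse)

Q₀ = 1.7569e+04 vs Keq = 1.3810e-06 ⇒ Q>K, reverse
Step 1:
                    X           C           J
  Initial      0.0409       4.328       0.527
  Change       0.7898     -0.2633     -0.5266
  Equil        0.8307       4.065  4.4134e-04
  solve Keq expr → x = -0.2633; check Q = 1.3810e-06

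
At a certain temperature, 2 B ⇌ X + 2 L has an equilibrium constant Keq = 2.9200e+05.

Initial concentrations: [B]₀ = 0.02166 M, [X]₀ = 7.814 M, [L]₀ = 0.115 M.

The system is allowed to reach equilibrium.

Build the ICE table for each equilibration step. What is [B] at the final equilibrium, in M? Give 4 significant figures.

[B]_eq = 7.0378e-04 M

Q₀ = 220.3 vs Keq = 2.9200e+05 ⇒ Q<K, forward
Step 1:
                    B           X           L
  init        0.02166       7.814       0.115
  Δ          -0.02096     0.01048     0.02096
  eq       7.0378e-04       7.824       0.136
  solve Keq expr → x = 0.01048; check Q = 2.9200e+05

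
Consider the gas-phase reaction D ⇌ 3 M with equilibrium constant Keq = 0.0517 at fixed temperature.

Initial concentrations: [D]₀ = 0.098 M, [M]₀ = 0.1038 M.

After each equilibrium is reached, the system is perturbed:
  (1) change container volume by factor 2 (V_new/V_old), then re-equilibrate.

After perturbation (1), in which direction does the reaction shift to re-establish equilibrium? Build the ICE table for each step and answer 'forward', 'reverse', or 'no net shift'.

Q₀ = 0.01141 vs Keq = 0.0517 ⇒ Q<K, forward
Step 1:
                    D           M
  init          0.098      0.1038
  Δ          -0.01874     0.05622
  eq          0.07926        0.16
  solve Keq expr → x = 0.01874; check Q = 0.0517
Then change container volume by factor 2 (V_new/V_old).
Step 2:
                    D           M
  init        0.03963     0.08001
  Δ          -0.01122     0.03366
  eq          0.02841      0.1137
  solve Keq expr → x = 0.01122; check Q = 0.0517

Direction: forward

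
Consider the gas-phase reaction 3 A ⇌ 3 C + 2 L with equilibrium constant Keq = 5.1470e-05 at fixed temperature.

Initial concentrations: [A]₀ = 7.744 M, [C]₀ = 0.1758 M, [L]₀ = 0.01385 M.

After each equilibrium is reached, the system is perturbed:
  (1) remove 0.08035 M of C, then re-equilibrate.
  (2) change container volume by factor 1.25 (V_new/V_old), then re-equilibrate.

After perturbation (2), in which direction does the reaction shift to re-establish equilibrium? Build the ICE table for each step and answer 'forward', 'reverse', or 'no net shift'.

Direction: forward

Q₀ = 2.2442e-09 vs Keq = 5.1470e-05 ⇒ Q<K, forward
Step 1:
                    A           C           L
  I             7.744      0.1758     0.01385
  C           -0.4303      0.4303      0.2869
  E             7.314      0.6061      0.3007
  solve Keq expr → x = 0.1434; check Q = 5.1470e-05
Then remove 0.08035 M of C.
Step 2:
                    A           C           L
  I             7.314      0.5258      0.3007
  C          -0.04208     0.04208     0.02805
  E             7.272      0.5678      0.3288
  solve Keq expr → x = 0.01403; check Q = 5.1470e-05
Then change container volume by factor 1.25 (V_new/V_old).
Step 3:
                    A           C           L
  I             5.817      0.4543       0.263
  C          -0.03815     0.03815     0.02543
  E             5.779      0.4924      0.2885
  solve Keq expr → x = 0.01272; check Q = 5.1470e-05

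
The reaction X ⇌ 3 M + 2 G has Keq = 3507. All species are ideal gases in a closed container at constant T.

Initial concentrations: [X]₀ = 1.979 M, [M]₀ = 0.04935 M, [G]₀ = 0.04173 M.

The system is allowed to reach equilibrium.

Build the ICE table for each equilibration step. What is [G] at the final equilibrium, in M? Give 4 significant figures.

[G]_eq = 3.278 M

Q₀ = 1.0576e-07 vs Keq = 3507 ⇒ Q<K, forward
Step 1:
                    X           M           G
  I             1.979     0.04935     0.04173
  C            -1.618       4.854       3.236
  E            0.3611       4.903       3.278
  solve Keq expr → x = 1.618; check Q = 3507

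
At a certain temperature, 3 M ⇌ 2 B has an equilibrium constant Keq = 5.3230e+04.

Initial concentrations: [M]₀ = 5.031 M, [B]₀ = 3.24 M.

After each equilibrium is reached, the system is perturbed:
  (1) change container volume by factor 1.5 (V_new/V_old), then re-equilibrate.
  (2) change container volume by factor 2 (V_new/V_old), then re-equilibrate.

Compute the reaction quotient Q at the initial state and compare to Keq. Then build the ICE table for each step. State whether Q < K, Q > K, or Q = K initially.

Q₀ = 0.08244; Q < K (proceeds forward)

Q₀ = 0.08244 vs Keq = 5.3230e+04 ⇒ Q<K, forward
Step 1:
                  M         B
  Initial     5.031      3.24
  Change     -4.938     3.292
  Equil     0.09289     6.532
  solve Keq expr → x = 1.646; check Q = 5.3230e+04
Then change container volume by factor 1.5 (V_new/V_old).
Step 2:
                  M         B
  Initial   0.06193     4.355
  Change   0.008898 -0.005932
  Equil     0.07083     4.349
  solve Keq expr → x = -0.002966; check Q = 5.3230e+04
Then change container volume by factor 2 (V_new/V_old).
Step 3:
                  M         B
  Initial   0.03541     2.174
  Change   0.009121 -0.006081
  Equil     0.04453     2.168
  solve Keq expr → x = -0.00304; check Q = 5.3230e+04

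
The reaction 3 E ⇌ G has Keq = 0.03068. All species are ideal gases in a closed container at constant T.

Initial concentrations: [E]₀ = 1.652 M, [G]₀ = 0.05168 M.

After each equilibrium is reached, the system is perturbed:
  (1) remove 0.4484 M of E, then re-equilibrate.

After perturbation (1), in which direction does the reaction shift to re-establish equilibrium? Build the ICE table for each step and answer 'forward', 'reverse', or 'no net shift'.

Direction: reverse

Q₀ = 0.01146 vs Keq = 0.03068 ⇒ Q<K, forward
Step 1:
                  E         G
  init        1.652   0.05168
  Δ         -0.1542   0.05141
  eq          1.498    0.1031
  solve Keq expr → x = 0.05141; check Q = 0.03068
Then remove 0.4484 M of E.
Step 2:
                  E         G
  init        1.049    0.1031
  Δ          0.1503  -0.05011
  eq            1.2   0.05298
  solve Keq expr → x = -0.05011; check Q = 0.03068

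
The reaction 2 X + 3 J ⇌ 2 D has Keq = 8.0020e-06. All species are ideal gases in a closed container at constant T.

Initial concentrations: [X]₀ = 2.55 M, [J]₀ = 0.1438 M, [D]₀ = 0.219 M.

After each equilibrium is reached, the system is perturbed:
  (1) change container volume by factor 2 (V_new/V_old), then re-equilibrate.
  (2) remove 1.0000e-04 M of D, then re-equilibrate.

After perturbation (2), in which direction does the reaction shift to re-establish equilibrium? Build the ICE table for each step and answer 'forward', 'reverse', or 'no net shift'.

Direction: forward

Q₀ = 2.48 vs Keq = 8.0020e-06 ⇒ Q>K, reverse
Step 1:
                    X           J           D
  Initial        2.55      0.1438       0.219
  Change       0.2165      0.3247     -0.2165
  Equil         2.766      0.4685     0.00251
  solve Keq expr → x = -0.1082; check Q = 8.0020e-06
Then change container volume by factor 2 (V_new/V_old).
Step 2:
                    X           J           D
  Initial       1.383      0.2343    0.001255
  Change   8.0752e-04    0.001211 -8.0752e-04
  Equil         1.384      0.2355  4.4738e-04
  solve Keq expr → x = -4.0376e-04; check Q = 8.0020e-06
Then remove 1.0000e-04 M of D.
Step 3:
                    X           J           D
  Initial       1.384      0.2355  3.4738e-04
  Change  -9.9542e-05 -1.4931e-04  9.9542e-05
  Equil         1.384      0.2353  4.4693e-04
  solve Keq expr → x = 4.9771e-05; check Q = 8.0020e-06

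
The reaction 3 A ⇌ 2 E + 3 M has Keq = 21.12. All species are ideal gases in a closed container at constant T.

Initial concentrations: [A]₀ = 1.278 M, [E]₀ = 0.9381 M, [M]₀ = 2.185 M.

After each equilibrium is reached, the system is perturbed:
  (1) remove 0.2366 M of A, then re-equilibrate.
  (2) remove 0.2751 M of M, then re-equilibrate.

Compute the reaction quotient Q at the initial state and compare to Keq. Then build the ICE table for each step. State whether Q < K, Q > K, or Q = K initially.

Q₀ = 4.398 vs Keq = 21.12 ⇒ Q<K, forward
Step 1:
                   A          E          M
  init         1.278     0.9381      2.185
  Δ          -0.2989     0.1993     0.2989
  eq          0.9791      1.137      2.484
  solve Keq expr → x = 0.09963; check Q = 21.12
Then remove 0.2366 M of A.
Step 2:
                   A          E          M
  init        0.7425      1.137      2.484
  Δ           0.1344   -0.08957    -0.1344
  eq          0.8769      1.048       2.35
  solve Keq expr → x = -0.04478; check Q = 21.12
Then remove 0.2751 M of M.
Step 3:
                   A          E          M
  init        0.8769      1.048      2.074
  Δ         -0.06008    0.04005    0.06008
  eq          0.8168      1.088      2.135
  solve Keq expr → x = 0.02003; check Q = 21.12

Q₀ = 4.398; Q < K (proceeds forward)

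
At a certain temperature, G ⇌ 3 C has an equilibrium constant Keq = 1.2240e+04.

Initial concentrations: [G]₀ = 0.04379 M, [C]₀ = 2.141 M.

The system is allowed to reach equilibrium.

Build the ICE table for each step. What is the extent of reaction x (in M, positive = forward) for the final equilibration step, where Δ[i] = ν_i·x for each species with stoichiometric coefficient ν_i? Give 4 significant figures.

Q₀ = 224.1 vs Keq = 1.2240e+04 ⇒ Q<K, forward
Step 1:
                   G          C
  I          0.04379      2.141
  C         -0.04283     0.1285
  E       9.5502e-04       2.27
  solve Keq expr → x = 0.04283; check Q = 1.2240e+04

x = 0.04283 M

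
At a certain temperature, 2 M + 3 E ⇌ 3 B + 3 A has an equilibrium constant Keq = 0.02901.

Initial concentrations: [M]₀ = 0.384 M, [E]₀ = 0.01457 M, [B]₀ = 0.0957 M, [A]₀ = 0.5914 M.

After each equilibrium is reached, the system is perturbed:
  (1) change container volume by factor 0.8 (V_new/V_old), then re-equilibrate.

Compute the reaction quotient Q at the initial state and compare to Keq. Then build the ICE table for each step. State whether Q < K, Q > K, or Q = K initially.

Q₀ = 397.5 vs Keq = 0.02901 ⇒ Q>K, reverse
Step 1:
                    M           E           B           A
  I             0.384     0.01457      0.0957      0.5914
  C           0.04539     0.06808    -0.06808    -0.06808
  E            0.4294     0.08265     0.02762      0.5233
  solve Keq expr → x = -0.02269; check Q = 0.02901
Then change container volume by factor 0.8 (V_new/V_old).
Step 2:
                    M           E           B           A
  I            0.5367      0.1033     0.03453      0.6542
  C          0.001189    0.001784   -0.001784   -0.001784
  E            0.5379      0.1051     0.03274      0.6524
  solve Keq expr → x = -5.9465e-04; check Q = 0.02901

Q₀ = 397.5; Q > K (proceeds reverse)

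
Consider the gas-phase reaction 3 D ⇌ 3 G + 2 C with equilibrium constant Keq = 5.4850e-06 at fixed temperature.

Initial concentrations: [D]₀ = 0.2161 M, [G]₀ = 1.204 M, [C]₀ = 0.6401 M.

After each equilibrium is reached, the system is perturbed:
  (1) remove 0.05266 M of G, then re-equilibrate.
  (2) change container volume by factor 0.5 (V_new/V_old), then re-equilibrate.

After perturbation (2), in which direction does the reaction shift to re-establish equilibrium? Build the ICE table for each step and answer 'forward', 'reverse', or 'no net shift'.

Direction: reverse

Q₀ = 70.86 vs Keq = 5.4850e-06 ⇒ Q>K, reverse
Step 1:
                  D         G         C
  I          0.2161     1.204    0.6401
  C          0.9301   -0.9301   -0.6201
  E           1.146    0.2739   0.02005
  solve Keq expr → x = -0.31; check Q = 5.4850e-06
Then remove 0.05266 M of G.
Step 2:
                  D         G         C
  I           1.146    0.2213   0.02005
  C       -0.008606  0.008606  0.005738
  E           1.138    0.2299   0.02578
  solve Keq expr → x = 0.002869; check Q = 5.4850e-06
Then change container volume by factor 0.5 (V_new/V_old).
Step 3:
                  D         G         C
  I           2.275    0.4597   0.05157
  C         0.03313  -0.03313  -0.02209
  E           2.308    0.4266   0.02948
  solve Keq expr → x = -0.01104; check Q = 5.4850e-06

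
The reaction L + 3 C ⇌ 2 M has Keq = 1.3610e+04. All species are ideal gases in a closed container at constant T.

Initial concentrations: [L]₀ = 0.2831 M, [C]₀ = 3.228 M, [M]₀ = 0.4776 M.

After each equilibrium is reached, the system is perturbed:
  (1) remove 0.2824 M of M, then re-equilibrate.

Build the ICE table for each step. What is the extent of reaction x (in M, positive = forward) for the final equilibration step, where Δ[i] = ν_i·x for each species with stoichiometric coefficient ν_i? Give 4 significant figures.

Q₀ = 0.02395 vs Keq = 1.3610e+04 ⇒ Q<K, forward
Step 1:
                   L          C          M
  I           0.2831      3.228     0.4776
  C          -0.2831    -0.8493     0.5662
  E       5.9475e-06      2.379      1.044
  solve Keq expr → x = 0.2831; check Q = 1.3610e+04
Then remove 0.2824 M of M.
Step 2:
                   L          C          M
  I       5.9475e-06      2.379     0.7614
  C       -2.7828e-06 -8.3485e-06 5.5656e-06
  E       3.1647e-06      2.379     0.7614
  solve Keq expr → x = 2.7828e-06; check Q = 1.3610e+04

x = 2.7828e-06 M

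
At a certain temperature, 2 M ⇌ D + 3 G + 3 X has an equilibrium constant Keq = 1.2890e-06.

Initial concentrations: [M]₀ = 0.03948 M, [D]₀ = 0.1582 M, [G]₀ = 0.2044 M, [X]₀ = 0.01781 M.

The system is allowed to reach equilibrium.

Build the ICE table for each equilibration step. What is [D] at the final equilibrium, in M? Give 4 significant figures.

[D]_eq = 0.1564 M

Q₀ = 4.8965e-06 vs Keq = 1.2890e-06 ⇒ Q>K, reverse
Step 1:
                    M           D           G           X
  Initial     0.03948      0.1582      0.2044     0.01781
  Change     0.003564   -0.001782   -0.005347   -0.005347
  Equil       0.04304      0.1564      0.1991     0.01246
  solve Keq expr → x = -0.001782; check Q = 1.2890e-06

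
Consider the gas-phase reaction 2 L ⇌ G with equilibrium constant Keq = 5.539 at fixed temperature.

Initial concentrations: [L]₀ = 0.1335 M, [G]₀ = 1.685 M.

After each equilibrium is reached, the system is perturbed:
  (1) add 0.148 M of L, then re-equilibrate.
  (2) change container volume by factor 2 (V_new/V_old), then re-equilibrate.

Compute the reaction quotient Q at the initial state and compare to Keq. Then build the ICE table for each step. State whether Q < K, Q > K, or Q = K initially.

Q₀ = 94.54 vs Keq = 5.539 ⇒ Q>K, reverse
Step 1:
                   L          G
  Initial     0.1335      1.685
  Change      0.3855    -0.1928
  Equil        0.519      1.492
  solve Keq expr → x = -0.1928; check Q = 5.539
Then add 0.148 M of L.
Step 2:
                   L          G
  Initial      0.667      1.492
  Change     -0.1363    0.06814
  Equil       0.5308       1.56
  solve Keq expr → x = 0.06814; check Q = 5.539
Then change container volume by factor 2 (V_new/V_old).
Step 3:
                   L          G
  Initial     0.2654     0.7802
  Change     0.09795   -0.04898
  Equil       0.3633     0.7312
  solve Keq expr → x = -0.04898; check Q = 5.539

Q₀ = 94.54; Q > K (proceeds reverse)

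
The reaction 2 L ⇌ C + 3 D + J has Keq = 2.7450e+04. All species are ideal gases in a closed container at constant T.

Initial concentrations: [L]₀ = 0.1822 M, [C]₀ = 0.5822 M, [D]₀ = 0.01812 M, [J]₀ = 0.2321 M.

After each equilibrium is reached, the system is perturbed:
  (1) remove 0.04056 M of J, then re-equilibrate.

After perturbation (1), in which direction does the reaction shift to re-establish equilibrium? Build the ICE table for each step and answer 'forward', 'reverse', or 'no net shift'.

Direction: forward

Q₀ = 2.4217e-05 vs Keq = 2.7450e+04 ⇒ Q<K, forward
Step 1:
                    L           C           D           J
  init         0.1822      0.5822     0.01812      0.2321
  Δ           -0.1818     0.09088      0.2726     0.09088
  eq       4.4121e-04      0.6731      0.2908       0.323
  solve Keq expr → x = 0.09088; check Q = 2.7450e+04
Then remove 0.04056 M of J.
Step 2:
                    L           C           D           J
  init     4.4121e-04      0.6731      0.2908      0.2824
  Δ       -2.8527e-05  1.4264e-05  4.2791e-05  1.4264e-05
  eq       4.1268e-04      0.6731      0.2908      0.2824
  solve Keq expr → x = 1.4264e-05; check Q = 2.7450e+04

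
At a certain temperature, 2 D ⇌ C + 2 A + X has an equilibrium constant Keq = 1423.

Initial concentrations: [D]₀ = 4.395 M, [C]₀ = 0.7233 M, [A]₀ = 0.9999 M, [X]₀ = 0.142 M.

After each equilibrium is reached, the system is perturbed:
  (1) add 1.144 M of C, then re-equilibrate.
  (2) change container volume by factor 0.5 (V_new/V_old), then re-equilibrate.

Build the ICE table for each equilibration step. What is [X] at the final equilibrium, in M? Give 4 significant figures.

Q₀ = 0.005316 vs Keq = 1423 ⇒ Q<K, forward
Step 1:
                   D          C          A          X
  Initial      4.395     0.7233     0.9999      0.142
  Change      -4.066      2.033      4.066      2.033
  Equil       0.3288      2.756      5.066      2.175
  solve Keq expr → x = 2.033; check Q = 1423
Then add 1.144 M of C.
Step 2:
                   D          C          A          X
  Initial     0.3288        3.9      5.066      2.175
  Change     0.05437   -0.02718   -0.05437   -0.02718
  Equil       0.3832      3.873      5.012      2.148
  solve Keq expr → x = -0.02718; check Q = 1423
Then change container volume by factor 0.5 (V_new/V_old).
Step 3:
                   D          C          A          X
  Initial     0.7664      7.746      10.02      4.296
  Change      0.5971    -0.2985    -0.5971    -0.2985
  Equil        1.363      7.448      9.426      3.997
  solve Keq expr → x = -0.2985; check Q = 1423

[X]_eq = 3.997 M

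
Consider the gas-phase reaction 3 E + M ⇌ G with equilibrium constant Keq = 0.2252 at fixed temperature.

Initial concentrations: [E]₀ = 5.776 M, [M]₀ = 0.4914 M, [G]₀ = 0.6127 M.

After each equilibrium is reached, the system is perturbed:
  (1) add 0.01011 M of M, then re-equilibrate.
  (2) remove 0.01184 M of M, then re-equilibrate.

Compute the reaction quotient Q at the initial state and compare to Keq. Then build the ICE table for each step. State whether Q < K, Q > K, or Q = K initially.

Q₀ = 0.00647; Q < K (proceeds forward)

Q₀ = 0.00647 vs Keq = 0.2252 ⇒ Q<K, forward
Step 1:
                   E          M          G
  I            5.776     0.4914     0.6127
  C           -1.316    -0.4388     0.4388
  E             4.46    0.05264      1.051
  solve Keq expr → x = 0.4388; check Q = 0.2252
Then add 0.01011 M of M.
Step 2:
                   E          M          G
  I             4.46    0.06275      1.051
  C         -0.02618  -0.008727   0.008727
  E            4.434    0.05402       1.06
  solve Keq expr → x = 0.008727; check Q = 0.2252
Then remove 0.01184 M of M.
Step 3:
                   E          M          G
  I            4.434    0.04218       1.06
  C          0.03067    0.01022   -0.01022
  E            4.464    0.05241       1.05
  solve Keq expr → x = -0.01022; check Q = 0.2252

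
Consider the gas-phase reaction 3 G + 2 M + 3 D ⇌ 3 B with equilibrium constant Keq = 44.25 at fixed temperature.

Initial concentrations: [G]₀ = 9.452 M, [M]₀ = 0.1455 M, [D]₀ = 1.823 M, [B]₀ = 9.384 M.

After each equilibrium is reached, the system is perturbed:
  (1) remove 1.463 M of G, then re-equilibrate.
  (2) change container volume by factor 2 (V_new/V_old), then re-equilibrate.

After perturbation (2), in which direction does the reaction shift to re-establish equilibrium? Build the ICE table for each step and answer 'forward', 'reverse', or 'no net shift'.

Direction: reverse

Q₀ = 7.63 vs Keq = 44.25 ⇒ Q<K, forward
Step 1:
                    G           M           D           B
  init          9.452      0.1455       1.823       9.384
  Δ           -0.1146    -0.07642     -0.1146      0.1146
  eq            9.337     0.06908       1.708       9.499
  solve Keq expr → x = 0.03821; check Q = 44.25
Then remove 1.463 M of G.
Step 2:
                    G           M           D           B
  init          7.874     0.06908       1.708       9.499
  Δ             0.026     0.01733       0.026      -0.026
  eq              7.9     0.08641       1.734       9.473
  solve Keq expr → x = -0.008667; check Q = 44.25
Then change container volume by factor 2 (V_new/V_old).
Step 3:
                    G           M           D           B
  init           3.95     0.04321      0.8672       4.736
  Δ            0.1793      0.1196      0.1793     -0.1793
  eq             4.13      0.1628       1.047       4.557
  solve Keq expr → x = -0.05978; check Q = 44.25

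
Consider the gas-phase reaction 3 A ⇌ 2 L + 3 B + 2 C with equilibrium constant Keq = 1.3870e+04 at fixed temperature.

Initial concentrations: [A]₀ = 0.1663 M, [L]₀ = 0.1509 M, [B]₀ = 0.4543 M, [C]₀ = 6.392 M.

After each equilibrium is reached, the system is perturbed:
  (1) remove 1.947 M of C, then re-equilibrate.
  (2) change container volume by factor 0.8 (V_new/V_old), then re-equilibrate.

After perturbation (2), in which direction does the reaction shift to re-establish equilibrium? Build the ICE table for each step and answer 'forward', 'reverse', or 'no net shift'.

Q₀ = 18.97 vs Keq = 1.3870e+04 ⇒ Q<K, forward
Step 1:
                    A           L           B           C
  init         0.1663      0.1509      0.4543       6.392
  Δ           -0.1335     0.08898      0.1335     0.08898
  eq          0.03283      0.2399      0.5878       6.481
  solve Keq expr → x = 0.04449; check Q = 1.3870e+04
Then remove 1.947 M of C.
Step 2:
                    A           L           B           C
  init        0.03283      0.2399      0.5878       4.534
  Δ         -0.006355    0.004237    0.006355    0.004237
  eq          0.02648      0.2441      0.5941       4.538
  solve Keq expr → x = 0.002118; check Q = 1.3870e+04
Then change container volume by factor 0.8 (V_new/V_old).
Step 3:
                    A           L           B           C
  init        0.03309      0.3051      0.7427       5.673
  Δ           0.01017    -0.00678    -0.01017    -0.00678
  eq          0.04326      0.2984      0.7325       5.666
  solve Keq expr → x = -0.00339; check Q = 1.3870e+04

Direction: reverse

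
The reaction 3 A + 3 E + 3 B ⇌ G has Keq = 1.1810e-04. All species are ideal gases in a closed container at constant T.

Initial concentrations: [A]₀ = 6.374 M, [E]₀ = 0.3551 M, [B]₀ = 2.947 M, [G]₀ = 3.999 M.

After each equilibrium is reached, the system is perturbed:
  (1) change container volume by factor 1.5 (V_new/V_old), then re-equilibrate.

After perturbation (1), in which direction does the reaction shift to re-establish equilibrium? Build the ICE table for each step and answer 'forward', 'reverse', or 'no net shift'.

Direction: reverse

Q₀ = 0.01347 vs Keq = 1.1810e-04 ⇒ Q>K, reverse
Step 1:
                  A         E         B         G
  I           6.374    0.3551     2.947     3.999
  C          0.8139    0.8139    0.8139   -0.2713
  E           7.188     1.169     3.761     3.728
  solve Keq expr → x = -0.2713; check Q = 1.1810e-04
Then change container volume by factor 1.5 (V_new/V_old).
Step 2:
                  A         E         B         G
  I           4.792    0.7794     2.507     2.485
  C          0.7205    0.7205    0.7205   -0.2402
  E           5.512       1.5     3.228     2.245
  solve Keq expr → x = -0.2402; check Q = 1.1810e-04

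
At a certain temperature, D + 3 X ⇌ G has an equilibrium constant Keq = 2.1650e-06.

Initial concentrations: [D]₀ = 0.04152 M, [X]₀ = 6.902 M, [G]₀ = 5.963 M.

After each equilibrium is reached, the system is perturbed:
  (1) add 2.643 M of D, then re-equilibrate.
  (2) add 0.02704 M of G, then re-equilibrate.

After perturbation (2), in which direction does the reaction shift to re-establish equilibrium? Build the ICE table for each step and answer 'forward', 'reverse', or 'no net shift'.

Q₀ = 0.4368 vs Keq = 2.1650e-06 ⇒ Q>K, reverse
Step 1:
                    D           X           G
  Initial     0.04152       6.902       5.963
  Change        5.783       17.35      -5.783
  Equil         5.825       24.25      0.1799
  solve Keq expr → x = -5.783; check Q = 2.1650e-06
Then add 2.643 M of D.
Step 2:
                    D           X           G
  Initial       8.468       24.25      0.1799
  Change     -0.07247     -0.2174     0.07247
  Equil         8.395       24.03      0.2523
  solve Keq expr → x = 0.07247; check Q = 2.1650e-06
Then add 0.02704 M of G.
Step 3:
                    D           X           G
  Initial       8.395       24.03      0.2794
  Change      0.02403      0.0721    -0.02403
  Equil         8.419       24.11      0.2553
  solve Keq expr → x = -0.02403; check Q = 2.1650e-06

Direction: reverse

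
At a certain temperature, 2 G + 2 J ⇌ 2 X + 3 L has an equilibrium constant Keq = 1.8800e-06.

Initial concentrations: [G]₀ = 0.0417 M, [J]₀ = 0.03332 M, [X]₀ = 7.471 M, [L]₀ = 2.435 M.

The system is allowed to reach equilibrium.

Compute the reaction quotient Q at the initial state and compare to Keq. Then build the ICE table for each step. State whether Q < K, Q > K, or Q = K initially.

Q₀ = 4.1742e+08; Q > K (proceeds reverse)

Q₀ = 4.1742e+08 vs Keq = 1.8800e-06 ⇒ Q>K, reverse
Step 1:
                  G         J         X         L
  init       0.0417   0.03332     7.471     2.435
  Δ           1.618     1.618    -1.618    -2.428
  eq           1.66     1.652     5.853  0.007445
  solve Keq expr → x = -0.8092; check Q = 1.8800e-06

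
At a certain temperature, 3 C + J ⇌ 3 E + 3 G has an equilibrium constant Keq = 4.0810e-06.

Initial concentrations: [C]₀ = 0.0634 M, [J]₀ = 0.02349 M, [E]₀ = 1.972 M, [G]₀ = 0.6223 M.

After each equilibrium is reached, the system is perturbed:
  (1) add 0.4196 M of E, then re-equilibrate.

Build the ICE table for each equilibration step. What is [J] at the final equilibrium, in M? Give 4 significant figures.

[J]_eq = 0.2297 M

Q₀ = 3.0872e+05 vs Keq = 4.0810e-06 ⇒ Q>K, reverse
Step 1:
                  C         J         E         G
  init       0.0634   0.02349     1.972    0.6223
  Δ          0.6174    0.2058   -0.6174   -0.6174
  eq         0.6808    0.2293     1.355  0.004916
  solve Keq expr → x = -0.2058; check Q = 4.0810e-06
Then add 0.4196 M of E.
Step 2:
                  C         J         E         G
  init       0.6808    0.2293     1.774  0.004916
  Δ        0.001152 3.8388e-04 -0.001152 -0.001152
  eq         0.6819    0.2297     1.773  0.003764
  solve Keq expr → x = -3.8388e-04; check Q = 4.0810e-06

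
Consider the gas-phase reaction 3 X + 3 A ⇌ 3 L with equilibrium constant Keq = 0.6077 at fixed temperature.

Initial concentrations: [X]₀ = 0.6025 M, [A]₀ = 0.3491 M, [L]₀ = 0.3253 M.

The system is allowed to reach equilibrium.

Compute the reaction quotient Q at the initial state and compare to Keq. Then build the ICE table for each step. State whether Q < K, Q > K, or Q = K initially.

Q₀ = 3.699 vs Keq = 0.6077 ⇒ Q>K, reverse
Step 1:
                    X           A           L
  Initial      0.6025      0.3491      0.3253
  Change      0.07858     0.07858    -0.07858
  Equil        0.6811      0.4277      0.2467
  solve Keq expr → x = -0.02619; check Q = 0.6077

Q₀ = 3.699; Q > K (proceeds reverse)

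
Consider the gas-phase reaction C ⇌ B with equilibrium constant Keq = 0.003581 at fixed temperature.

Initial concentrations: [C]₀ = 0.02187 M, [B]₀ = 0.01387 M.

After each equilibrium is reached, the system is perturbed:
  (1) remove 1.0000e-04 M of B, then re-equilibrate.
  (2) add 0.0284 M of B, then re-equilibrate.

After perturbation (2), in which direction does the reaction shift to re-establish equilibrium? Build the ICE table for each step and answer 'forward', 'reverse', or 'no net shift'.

Direction: reverse

Q₀ = 0.6342 vs Keq = 0.003581 ⇒ Q>K, reverse
Step 1:
                    C           B
  I           0.02187     0.01387
  C           0.01374    -0.01374
  E           0.03561  1.2753e-04
  solve Keq expr → x = -0.01374; check Q = 0.003581
Then remove 1.0000e-04 M of B.
Step 2:
                    C           B
  I           0.03561  2.7528e-05
  C       -9.9643e-05  9.9643e-05
  E           0.03551  1.2717e-04
  solve Keq expr → x = 9.9643e-05; check Q = 0.003581
Then add 0.0284 M of B.
Step 3:
                    C           B
  I           0.03551     0.02853
  C            0.0283     -0.0283
  E           0.06381  2.2851e-04
  solve Keq expr → x = -0.0283; check Q = 0.003581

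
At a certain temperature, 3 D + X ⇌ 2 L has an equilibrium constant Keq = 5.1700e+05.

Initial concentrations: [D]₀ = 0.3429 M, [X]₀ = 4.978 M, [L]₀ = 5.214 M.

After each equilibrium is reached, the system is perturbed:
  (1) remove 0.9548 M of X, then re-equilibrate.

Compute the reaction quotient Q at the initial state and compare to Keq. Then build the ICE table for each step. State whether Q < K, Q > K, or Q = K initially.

Q₀ = 135.5; Q < K (proceeds forward)

Q₀ = 135.5 vs Keq = 5.1700e+05 ⇒ Q<K, forward
Step 1:
                   D          X          L
  I           0.3429      4.978      5.214
  C          -0.3202    -0.1067     0.2135
  E           0.0227      4.871      5.427
  solve Keq expr → x = 0.1067; check Q = 5.1700e+05
Then remove 0.9548 M of X.
Step 2:
                   D          X          L
  I           0.0227      3.916      5.427
  C         0.001708 5.6922e-04  -0.001138
  E          0.02441      3.917      5.426
  solve Keq expr → x = -5.6922e-04; check Q = 5.1700e+05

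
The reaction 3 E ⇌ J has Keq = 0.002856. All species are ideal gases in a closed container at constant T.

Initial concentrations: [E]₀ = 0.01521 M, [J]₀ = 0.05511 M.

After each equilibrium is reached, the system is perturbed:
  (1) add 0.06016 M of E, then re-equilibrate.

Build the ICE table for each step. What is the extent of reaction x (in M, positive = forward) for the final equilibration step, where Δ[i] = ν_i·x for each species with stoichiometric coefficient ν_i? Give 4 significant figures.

Q₀ = 1.5662e+04 vs Keq = 0.002856 ⇒ Q>K, reverse
Step 1:
                  E         J
  init      0.01521   0.05511
  Δ          0.1653  -0.05509
  eq         0.1805 1.6792e-05
  solve Keq expr → x = -0.05509; check Q = 0.002856
Then add 0.06016 M of E.
Step 2:
                  E         J
  init       0.2406 1.6792e-05
  Δ       -6.8928e-05 2.2976e-05
  eq         0.2406 3.9769e-05
  solve Keq expr → x = 2.2976e-05; check Q = 0.002856

x = 2.2976e-05 M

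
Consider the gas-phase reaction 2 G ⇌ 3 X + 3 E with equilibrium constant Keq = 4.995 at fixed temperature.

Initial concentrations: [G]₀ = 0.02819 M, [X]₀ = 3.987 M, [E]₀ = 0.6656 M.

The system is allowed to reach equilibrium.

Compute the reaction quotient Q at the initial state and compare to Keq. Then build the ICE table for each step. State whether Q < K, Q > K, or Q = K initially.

Q₀ = 2.3517e+04; Q > K (proceeds reverse)

Q₀ = 2.3517e+04 vs Keq = 4.995 ⇒ Q>K, reverse
Step 1:
                  G         X         E
  I         0.02819     3.987    0.6656
  C          0.2931   -0.4396   -0.4396
  E          0.3212     3.547     0.226
  solve Keq expr → x = -0.1465; check Q = 4.995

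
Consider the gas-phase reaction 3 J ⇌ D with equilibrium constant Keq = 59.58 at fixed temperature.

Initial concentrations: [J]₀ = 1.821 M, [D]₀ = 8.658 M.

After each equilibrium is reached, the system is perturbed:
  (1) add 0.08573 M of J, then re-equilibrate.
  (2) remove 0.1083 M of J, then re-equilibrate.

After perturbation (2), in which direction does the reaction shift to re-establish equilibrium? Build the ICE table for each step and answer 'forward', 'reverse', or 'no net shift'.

Q₀ = 1.434 vs Keq = 59.58 ⇒ Q<K, forward
Step 1:
                   J          D
  I            1.821      8.658
  C           -1.287     0.4289
  E           0.5343      9.087
  solve Keq expr → x = 0.4289; check Q = 59.58
Then add 0.08573 M of J.
Step 2:
                   J          D
  I             0.62      9.087
  C         -0.08517    0.02839
  E           0.5348      9.115
  solve Keq expr → x = 0.02839; check Q = 59.58
Then remove 0.1083 M of J.
Step 3:
                   J          D
  I           0.4265      9.115
  C           0.1076   -0.03587
  E           0.5341      9.079
  solve Keq expr → x = -0.03587; check Q = 59.58

Direction: reverse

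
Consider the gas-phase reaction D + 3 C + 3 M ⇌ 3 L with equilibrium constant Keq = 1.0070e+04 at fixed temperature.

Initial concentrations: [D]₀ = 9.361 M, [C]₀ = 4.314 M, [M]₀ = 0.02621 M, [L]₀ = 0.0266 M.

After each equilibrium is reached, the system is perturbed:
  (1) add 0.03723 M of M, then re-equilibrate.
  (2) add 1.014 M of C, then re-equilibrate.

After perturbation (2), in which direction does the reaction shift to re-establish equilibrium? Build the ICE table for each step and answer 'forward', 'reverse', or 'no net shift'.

Q₀ = 0.001391 vs Keq = 1.0070e+04 ⇒ Q<K, forward
Step 1:
                   D          C          M          L
  Initial      9.361      4.314    0.02621     0.0266
  Change   -0.008647   -0.02594   -0.02594    0.02594
  Equil        9.352      4.288 2.6931e-04    0.05254
  solve Keq expr → x = 0.008647; check Q = 1.0070e+04
Then add 0.03723 M of M.
Step 2:
                   D          C          M          L
  Initial      9.352      4.288     0.0375    0.05254
  Change    -0.01235   -0.03704   -0.03704    0.03704
  Equil         9.34      4.251 4.6335e-04    0.08958
  solve Keq expr → x = 0.01235; check Q = 1.0070e+04
Then add 1.014 M of C.
Step 3:
                   D          C          M          L
  Initial       9.34      5.265 4.6335e-04    0.08958
  Change  -2.9620e-05 -8.8860e-05 -8.8860e-05 8.8860e-05
  Equil         9.34      5.265 3.7449e-04    0.08967
  solve Keq expr → x = 2.9620e-05; check Q = 1.0070e+04

Direction: forward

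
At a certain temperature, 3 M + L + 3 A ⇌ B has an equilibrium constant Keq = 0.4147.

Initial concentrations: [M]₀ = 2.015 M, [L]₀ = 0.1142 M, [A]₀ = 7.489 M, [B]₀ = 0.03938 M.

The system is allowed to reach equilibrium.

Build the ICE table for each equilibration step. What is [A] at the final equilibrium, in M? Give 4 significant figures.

Q₀ = 1.0035e-04 vs Keq = 0.4147 ⇒ Q<K, forward
Step 1:
                  M         L         A         B
  I           2.015    0.1142     7.489   0.03938
  C          -0.342    -0.114    -0.342     0.114
  E           1.673 2.1631e-04     7.147    0.1534
  solve Keq expr → x = 0.114; check Q = 0.4147

[A]_eq = 7.147 M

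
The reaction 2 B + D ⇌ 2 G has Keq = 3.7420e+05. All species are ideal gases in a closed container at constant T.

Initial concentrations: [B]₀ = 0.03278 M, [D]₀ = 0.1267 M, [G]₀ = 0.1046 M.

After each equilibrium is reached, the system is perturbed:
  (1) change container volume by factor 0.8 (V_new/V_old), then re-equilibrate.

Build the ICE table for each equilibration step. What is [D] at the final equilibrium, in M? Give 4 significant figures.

Q₀ = 80.37 vs Keq = 3.7420e+05 ⇒ Q<K, forward
Step 1:
                  B         D         G
  Initial   0.03278    0.1267    0.1046
  Change   -0.03211  -0.01605   0.03211
  Equil   6.7185e-04    0.1106    0.1367
  solve Keq expr → x = 0.01605; check Q = 3.7420e+05
Then change container volume by factor 0.8 (V_new/V_old).
Step 2:
                  B         D         G
  Initial 8.3982e-04    0.1383    0.1709
  Change  -8.8155e-05 -4.4077e-05 8.8155e-05
  Equil   7.5166e-04    0.1383     0.171
  solve Keq expr → x = 4.4077e-05; check Q = 3.7420e+05

[D]_eq = 0.1383 M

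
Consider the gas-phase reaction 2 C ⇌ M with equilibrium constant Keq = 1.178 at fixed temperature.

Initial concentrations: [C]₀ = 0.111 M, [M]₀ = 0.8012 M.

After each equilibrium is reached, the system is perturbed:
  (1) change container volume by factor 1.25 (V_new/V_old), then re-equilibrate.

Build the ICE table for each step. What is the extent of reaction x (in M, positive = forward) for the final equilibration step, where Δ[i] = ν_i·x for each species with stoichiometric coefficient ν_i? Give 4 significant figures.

x = -0.02312 M

Q₀ = 65.03 vs Keq = 1.178 ⇒ Q>K, reverse
Step 1:
                  C         M
  init        0.111    0.8012
  Δ          0.5556   -0.2778
  eq         0.6666    0.5234
  solve Keq expr → x = -0.2778; check Q = 1.178
Then change container volume by factor 1.25 (V_new/V_old).
Step 2:
                  C         M
  init       0.5333    0.4187
  Δ         0.04625  -0.02312
  eq         0.5795    0.3956
  solve Keq expr → x = -0.02312; check Q = 1.178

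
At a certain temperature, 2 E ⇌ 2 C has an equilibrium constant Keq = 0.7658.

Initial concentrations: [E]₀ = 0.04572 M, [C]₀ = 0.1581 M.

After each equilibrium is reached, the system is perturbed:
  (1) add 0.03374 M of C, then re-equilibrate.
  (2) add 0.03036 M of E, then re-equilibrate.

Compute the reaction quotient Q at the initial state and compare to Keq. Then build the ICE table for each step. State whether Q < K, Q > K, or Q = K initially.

Q₀ = 11.96; Q > K (proceeds reverse)

Q₀ = 11.96 vs Keq = 0.7658 ⇒ Q>K, reverse
Step 1:
                    E           C
  init        0.04572      0.1581
  Δ           0.06298    -0.06298
  eq           0.1087     0.09512
  solve Keq expr → x = -0.03149; check Q = 0.7658
Then add 0.03374 M of C.
Step 2:
                    E           C
  init         0.1087      0.1289
  Δ           0.01799    -0.01799
  eq           0.1267      0.1109
  solve Keq expr → x = -0.008997; check Q = 0.7658
Then add 0.03036 M of E.
Step 3:
                    E           C
  init         0.1571      0.1109
  Δ          -0.01417     0.01417
  eq           0.1429       0.125
  solve Keq expr → x = 0.007084; check Q = 0.7658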